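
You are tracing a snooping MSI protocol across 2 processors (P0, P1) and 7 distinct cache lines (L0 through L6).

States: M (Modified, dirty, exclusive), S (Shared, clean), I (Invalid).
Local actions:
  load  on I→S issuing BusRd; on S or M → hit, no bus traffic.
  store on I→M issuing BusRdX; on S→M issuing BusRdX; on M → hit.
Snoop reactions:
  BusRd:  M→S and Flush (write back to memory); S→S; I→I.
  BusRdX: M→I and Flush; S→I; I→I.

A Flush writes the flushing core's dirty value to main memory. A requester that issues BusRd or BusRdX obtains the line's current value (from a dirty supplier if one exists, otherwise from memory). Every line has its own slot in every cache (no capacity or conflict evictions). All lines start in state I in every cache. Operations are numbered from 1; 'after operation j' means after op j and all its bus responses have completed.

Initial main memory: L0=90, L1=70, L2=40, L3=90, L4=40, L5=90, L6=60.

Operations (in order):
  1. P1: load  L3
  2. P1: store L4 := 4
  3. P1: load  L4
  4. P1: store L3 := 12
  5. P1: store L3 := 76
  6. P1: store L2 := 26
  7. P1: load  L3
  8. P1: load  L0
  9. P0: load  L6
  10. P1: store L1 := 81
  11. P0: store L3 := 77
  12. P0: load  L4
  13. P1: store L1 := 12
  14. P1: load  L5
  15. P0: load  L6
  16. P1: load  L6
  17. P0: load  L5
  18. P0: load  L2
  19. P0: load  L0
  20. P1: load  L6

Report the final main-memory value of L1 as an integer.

1. P1: load  L3  bus=[BusRd]  L3: P0=I P1=S  mem[L3]=90
2. P1: store L4 := 4  bus=[BusRdX]  L4: P0=I P1=M  mem[L4]=40
3. P1: load  L4  bus=[-]  L4: P0=I P1=M  mem[L4]=40
4. P1: store L3 := 12  bus=[BusRdX]  L3: P0=I P1=M  mem[L3]=90
5. P1: store L3 := 76  bus=[-]  L3: P0=I P1=M  mem[L3]=90
6. P1: store L2 := 26  bus=[BusRdX]  L2: P0=I P1=M  mem[L2]=40
7. P1: load  L3  bus=[-]  L3: P0=I P1=M  mem[L3]=90
8. P1: load  L0  bus=[BusRd]  L0: P0=I P1=S  mem[L0]=90
9. P0: load  L6  bus=[BusRd]  L6: P0=S P1=I  mem[L6]=60
10. P1: store L1 := 81  bus=[BusRdX]  L1: P0=I P1=M  mem[L1]=70
11. P0: store L3 := 77  bus=[BusRdX,Flush]  L3: P0=M P1=I  mem[L3]=76
12. P0: load  L4  bus=[BusRd,Flush]  L4: P0=S P1=S  mem[L4]=4
13. P1: store L1 := 12  bus=[-]  L1: P0=I P1=M  mem[L1]=70
14. P1: load  L5  bus=[BusRd]  L5: P0=I P1=S  mem[L5]=90
15. P0: load  L6  bus=[-]  L6: P0=S P1=I  mem[L6]=60
16. P1: load  L6  bus=[BusRd]  L6: P0=S P1=S  mem[L6]=60
17. P0: load  L5  bus=[BusRd]  L5: P0=S P1=S  mem[L5]=90
18. P0: load  L2  bus=[BusRd,Flush]  L2: P0=S P1=S  mem[L2]=26
19. P0: load  L0  bus=[BusRd]  L0: P0=S P1=S  mem[L0]=90
20. P1: load  L6  bus=[-]  L6: P0=S P1=S  mem[L6]=60

memory[L1] = 70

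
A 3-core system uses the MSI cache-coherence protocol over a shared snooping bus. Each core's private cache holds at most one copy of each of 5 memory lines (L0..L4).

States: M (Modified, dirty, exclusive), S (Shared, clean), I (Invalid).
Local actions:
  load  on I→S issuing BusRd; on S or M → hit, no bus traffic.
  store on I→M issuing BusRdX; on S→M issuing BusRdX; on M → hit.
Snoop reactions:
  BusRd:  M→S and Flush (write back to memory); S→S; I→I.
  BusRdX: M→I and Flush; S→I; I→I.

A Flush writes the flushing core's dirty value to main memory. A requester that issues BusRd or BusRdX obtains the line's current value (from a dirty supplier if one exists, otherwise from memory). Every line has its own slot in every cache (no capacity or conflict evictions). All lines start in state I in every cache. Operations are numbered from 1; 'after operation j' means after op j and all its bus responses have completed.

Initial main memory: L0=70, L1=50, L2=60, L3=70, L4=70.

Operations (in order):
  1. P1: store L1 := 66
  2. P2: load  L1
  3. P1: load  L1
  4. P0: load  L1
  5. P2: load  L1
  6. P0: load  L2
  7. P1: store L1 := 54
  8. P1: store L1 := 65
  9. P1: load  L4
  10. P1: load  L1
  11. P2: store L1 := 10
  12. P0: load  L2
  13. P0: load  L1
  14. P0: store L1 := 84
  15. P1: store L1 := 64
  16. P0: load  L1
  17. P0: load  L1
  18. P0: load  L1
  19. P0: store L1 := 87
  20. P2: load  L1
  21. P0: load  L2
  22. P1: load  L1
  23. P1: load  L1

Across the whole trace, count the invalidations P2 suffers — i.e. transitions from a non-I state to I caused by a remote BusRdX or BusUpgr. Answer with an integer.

invalidations = 2

[1] P1: store L1 := 66 | P0:I, P1:M(66), P2:I | bus: BusRdX
[2] P2: load  L1 | P0:I, P1:S(66), P2:S(66) | bus: BusRd,Flush
[3] P1: load  L1 | P0:I, P1:S(66), P2:S(66) | bus: none
[4] P0: load  L1 | P0:S(66), P1:S(66), P2:S(66) | bus: BusRd
[5] P2: load  L1 | P0:S(66), P1:S(66), P2:S(66) | bus: none
[6] P0: load  L2 | P0:S(60), P1:I, P2:I | bus: BusRd
[7] P1: store L1 := 54 | P0:I, P1:M(54), P2:I | bus: BusRdX
[8] P1: store L1 := 65 | P0:I, P1:M(65), P2:I | bus: none
[9] P1: load  L4 | P0:I, P1:S(70), P2:I | bus: BusRd
[10] P1: load  L1 | P0:I, P1:M(65), P2:I | bus: none
[11] P2: store L1 := 10 | P0:I, P1:I, P2:M(10) | bus: BusRdX,Flush
[12] P0: load  L2 | P0:S(60), P1:I, P2:I | bus: none
[13] P0: load  L1 | P0:S(10), P1:I, P2:S(10) | bus: BusRd,Flush
[14] P0: store L1 := 84 | P0:M(84), P1:I, P2:I | bus: BusRdX
[15] P1: store L1 := 64 | P0:I, P1:M(64), P2:I | bus: BusRdX,Flush
[16] P0: load  L1 | P0:S(64), P1:S(64), P2:I | bus: BusRd,Flush
[17] P0: load  L1 | P0:S(64), P1:S(64), P2:I | bus: none
[18] P0: load  L1 | P0:S(64), P1:S(64), P2:I | bus: none
[19] P0: store L1 := 87 | P0:M(87), P1:I, P2:I | bus: BusRdX
[20] P2: load  L1 | P0:S(87), P1:I, P2:S(87) | bus: BusRd,Flush
[21] P0: load  L2 | P0:S(60), P1:I, P2:I | bus: none
[22] P1: load  L1 | P0:S(87), P1:S(87), P2:S(87) | bus: BusRd
[23] P1: load  L1 | P0:S(87), P1:S(87), P2:S(87) | bus: none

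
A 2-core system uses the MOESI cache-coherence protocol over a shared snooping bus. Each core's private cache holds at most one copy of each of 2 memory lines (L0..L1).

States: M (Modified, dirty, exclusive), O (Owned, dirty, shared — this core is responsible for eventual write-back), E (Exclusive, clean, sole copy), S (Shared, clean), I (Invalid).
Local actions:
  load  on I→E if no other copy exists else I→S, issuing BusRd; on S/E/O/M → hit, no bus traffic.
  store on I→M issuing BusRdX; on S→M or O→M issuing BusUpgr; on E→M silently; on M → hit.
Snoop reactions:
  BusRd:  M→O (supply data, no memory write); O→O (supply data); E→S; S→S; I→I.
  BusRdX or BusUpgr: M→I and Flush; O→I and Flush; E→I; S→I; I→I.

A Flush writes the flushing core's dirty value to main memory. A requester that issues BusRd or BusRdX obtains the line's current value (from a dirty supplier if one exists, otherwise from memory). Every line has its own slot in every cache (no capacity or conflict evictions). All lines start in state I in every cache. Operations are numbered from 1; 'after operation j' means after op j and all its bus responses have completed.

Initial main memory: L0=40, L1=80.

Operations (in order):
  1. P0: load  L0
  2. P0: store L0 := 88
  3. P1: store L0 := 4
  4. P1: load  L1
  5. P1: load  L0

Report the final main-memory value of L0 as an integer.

memory[L0] = 88

step 1: P0: load  L0  ⟶  EI  (L0)  txn=BusRd  M[L0]=40
step 2: P0: store L0 := 88  ⟶  MI  (L0)  txn=∅  M[L0]=40
step 3: P1: store L0 := 4  ⟶  IM  (L0)  txn=BusRdX+Flush  M[L0]=88
step 4: P1: load  L1  ⟶  IE  (L1)  txn=BusRd  M[L1]=80
step 5: P1: load  L0  ⟶  IM  (L0)  txn=∅  M[L0]=88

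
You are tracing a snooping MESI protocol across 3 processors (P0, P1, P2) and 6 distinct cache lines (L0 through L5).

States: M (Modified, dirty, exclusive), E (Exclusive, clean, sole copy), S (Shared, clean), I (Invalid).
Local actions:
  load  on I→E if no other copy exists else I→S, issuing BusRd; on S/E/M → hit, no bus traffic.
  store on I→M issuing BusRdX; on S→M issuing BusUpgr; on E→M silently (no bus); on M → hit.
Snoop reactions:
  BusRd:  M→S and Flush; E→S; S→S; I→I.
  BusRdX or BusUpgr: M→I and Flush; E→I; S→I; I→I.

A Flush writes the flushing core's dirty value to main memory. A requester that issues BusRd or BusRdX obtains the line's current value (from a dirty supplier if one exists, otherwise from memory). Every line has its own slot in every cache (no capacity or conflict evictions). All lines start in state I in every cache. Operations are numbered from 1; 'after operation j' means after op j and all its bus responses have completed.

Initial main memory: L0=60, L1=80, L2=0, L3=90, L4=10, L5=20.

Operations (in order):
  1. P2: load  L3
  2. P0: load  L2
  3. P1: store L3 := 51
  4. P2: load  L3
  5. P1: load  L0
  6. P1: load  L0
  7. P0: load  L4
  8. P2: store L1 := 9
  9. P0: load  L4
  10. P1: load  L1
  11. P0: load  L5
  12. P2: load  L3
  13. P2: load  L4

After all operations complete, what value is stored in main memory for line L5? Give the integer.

memory[L5] = 20

1. P2: load  L3  bus=[BusRd]  L3: P0=I P1=I P2=E  mem[L3]=90
2. P0: load  L2  bus=[BusRd]  L2: P0=E P1=I P2=I  mem[L2]=0
3. P1: store L3 := 51  bus=[BusRdX]  L3: P0=I P1=M P2=I  mem[L3]=90
4. P2: load  L3  bus=[BusRd,Flush]  L3: P0=I P1=S P2=S  mem[L3]=51
5. P1: load  L0  bus=[BusRd]  L0: P0=I P1=E P2=I  mem[L0]=60
6. P1: load  L0  bus=[-]  L0: P0=I P1=E P2=I  mem[L0]=60
7. P0: load  L4  bus=[BusRd]  L4: P0=E P1=I P2=I  mem[L4]=10
8. P2: store L1 := 9  bus=[BusRdX]  L1: P0=I P1=I P2=M  mem[L1]=80
9. P0: load  L4  bus=[-]  L4: P0=E P1=I P2=I  mem[L4]=10
10. P1: load  L1  bus=[BusRd,Flush]  L1: P0=I P1=S P2=S  mem[L1]=9
11. P0: load  L5  bus=[BusRd]  L5: P0=E P1=I P2=I  mem[L5]=20
12. P2: load  L3  bus=[-]  L3: P0=I P1=S P2=S  mem[L3]=51
13. P2: load  L4  bus=[BusRd]  L4: P0=S P1=I P2=S  mem[L4]=10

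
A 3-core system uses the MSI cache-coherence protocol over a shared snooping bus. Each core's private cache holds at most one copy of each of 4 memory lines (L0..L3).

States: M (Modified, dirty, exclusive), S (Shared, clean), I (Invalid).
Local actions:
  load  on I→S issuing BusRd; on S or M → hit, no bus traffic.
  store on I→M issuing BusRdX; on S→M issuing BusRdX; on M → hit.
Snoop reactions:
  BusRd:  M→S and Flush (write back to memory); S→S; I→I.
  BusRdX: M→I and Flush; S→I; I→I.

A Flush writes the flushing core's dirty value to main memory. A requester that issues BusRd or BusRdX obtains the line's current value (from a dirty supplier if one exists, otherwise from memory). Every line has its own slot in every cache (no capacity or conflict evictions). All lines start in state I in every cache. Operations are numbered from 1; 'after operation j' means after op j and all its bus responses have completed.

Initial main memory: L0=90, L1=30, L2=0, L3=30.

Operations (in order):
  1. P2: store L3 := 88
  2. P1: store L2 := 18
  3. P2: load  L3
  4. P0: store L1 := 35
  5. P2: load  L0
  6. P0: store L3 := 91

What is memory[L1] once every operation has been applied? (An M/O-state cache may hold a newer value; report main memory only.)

memory[L1] = 30

step 1: P2: store L3 := 88  ⟶  IIM  (L3)  txn=BusRdX  M[L3]=30
step 2: P1: store L2 := 18  ⟶  IMI  (L2)  txn=BusRdX  M[L2]=0
step 3: P2: load  L3  ⟶  IIM  (L3)  txn=∅  M[L3]=30
step 4: P0: store L1 := 35  ⟶  MII  (L1)  txn=BusRdX  M[L1]=30
step 5: P2: load  L0  ⟶  IIS  (L0)  txn=BusRd  M[L0]=90
step 6: P0: store L3 := 91  ⟶  MII  (L3)  txn=BusRdX+Flush  M[L3]=88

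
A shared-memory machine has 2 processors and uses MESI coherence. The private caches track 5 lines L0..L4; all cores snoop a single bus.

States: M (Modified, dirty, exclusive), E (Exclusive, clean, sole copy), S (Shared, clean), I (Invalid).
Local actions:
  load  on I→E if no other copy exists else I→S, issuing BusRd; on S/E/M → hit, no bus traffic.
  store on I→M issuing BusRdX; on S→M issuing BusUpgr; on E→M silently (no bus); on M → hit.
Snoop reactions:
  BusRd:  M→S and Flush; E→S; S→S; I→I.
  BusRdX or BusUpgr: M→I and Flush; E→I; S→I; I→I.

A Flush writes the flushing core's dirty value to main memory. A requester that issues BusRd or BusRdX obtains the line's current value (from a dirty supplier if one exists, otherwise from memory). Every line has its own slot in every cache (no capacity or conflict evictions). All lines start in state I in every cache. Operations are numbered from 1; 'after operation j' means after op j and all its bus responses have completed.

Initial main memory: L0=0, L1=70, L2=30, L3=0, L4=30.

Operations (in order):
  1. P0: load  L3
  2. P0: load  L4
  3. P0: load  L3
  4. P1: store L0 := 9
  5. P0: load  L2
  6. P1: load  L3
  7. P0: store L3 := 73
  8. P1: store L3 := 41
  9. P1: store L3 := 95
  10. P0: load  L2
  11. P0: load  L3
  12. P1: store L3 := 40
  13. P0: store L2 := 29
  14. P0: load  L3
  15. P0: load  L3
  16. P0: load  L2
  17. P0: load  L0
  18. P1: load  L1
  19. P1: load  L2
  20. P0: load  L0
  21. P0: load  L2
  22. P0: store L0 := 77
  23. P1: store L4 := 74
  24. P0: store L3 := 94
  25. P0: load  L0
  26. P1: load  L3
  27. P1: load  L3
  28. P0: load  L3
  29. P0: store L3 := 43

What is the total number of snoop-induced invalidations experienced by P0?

invalidations = 3

  op1 P0: load  L3 → E/I on L3; bus BusRd; mem=0
  op2 P0: load  L4 → E/I on L4; bus BusRd; mem=30
  op3 P0: load  L3 → E/I on L3; bus (none); mem=0
  op4 P1: store L0 := 9 → I/M on L0; bus BusRdX; mem=0
  op5 P0: load  L2 → E/I on L2; bus BusRd; mem=30
  op6 P1: load  L3 → S/S on L3; bus BusRd; mem=0
  op7 P0: store L3 := 73 → M/I on L3; bus BusUpgr; mem=0
  op8 P1: store L3 := 41 → I/M on L3; bus BusRdX Flush; mem=73
  op9 P1: store L3 := 95 → I/M on L3; bus (none); mem=73
  op10 P0: load  L2 → E/I on L2; bus (none); mem=30
  op11 P0: load  L3 → S/S on L3; bus BusRd Flush; mem=95
  op12 P1: store L3 := 40 → I/M on L3; bus BusUpgr; mem=95
  op13 P0: store L2 := 29 → M/I on L2; bus (none); mem=30
  op14 P0: load  L3 → S/S on L3; bus BusRd Flush; mem=40
  op15 P0: load  L3 → S/S on L3; bus (none); mem=40
  op16 P0: load  L2 → M/I on L2; bus (none); mem=30
  op17 P0: load  L0 → S/S on L0; bus BusRd Flush; mem=9
  op18 P1: load  L1 → I/E on L1; bus BusRd; mem=70
  op19 P1: load  L2 → S/S on L2; bus BusRd Flush; mem=29
  op20 P0: load  L0 → S/S on L0; bus (none); mem=9
  op21 P0: load  L2 → S/S on L2; bus (none); mem=29
  op22 P0: store L0 := 77 → M/I on L0; bus BusUpgr; mem=9
  op23 P1: store L4 := 74 → I/M on L4; bus BusRdX; mem=30
  op24 P0: store L3 := 94 → M/I on L3; bus BusUpgr; mem=40
  op25 P0: load  L0 → M/I on L0; bus (none); mem=9
  op26 P1: load  L3 → S/S on L3; bus BusRd Flush; mem=94
  op27 P1: load  L3 → S/S on L3; bus (none); mem=94
  op28 P0: load  L3 → S/S on L3; bus (none); mem=94
  op29 P0: store L3 := 43 → M/I on L3; bus BusUpgr; mem=94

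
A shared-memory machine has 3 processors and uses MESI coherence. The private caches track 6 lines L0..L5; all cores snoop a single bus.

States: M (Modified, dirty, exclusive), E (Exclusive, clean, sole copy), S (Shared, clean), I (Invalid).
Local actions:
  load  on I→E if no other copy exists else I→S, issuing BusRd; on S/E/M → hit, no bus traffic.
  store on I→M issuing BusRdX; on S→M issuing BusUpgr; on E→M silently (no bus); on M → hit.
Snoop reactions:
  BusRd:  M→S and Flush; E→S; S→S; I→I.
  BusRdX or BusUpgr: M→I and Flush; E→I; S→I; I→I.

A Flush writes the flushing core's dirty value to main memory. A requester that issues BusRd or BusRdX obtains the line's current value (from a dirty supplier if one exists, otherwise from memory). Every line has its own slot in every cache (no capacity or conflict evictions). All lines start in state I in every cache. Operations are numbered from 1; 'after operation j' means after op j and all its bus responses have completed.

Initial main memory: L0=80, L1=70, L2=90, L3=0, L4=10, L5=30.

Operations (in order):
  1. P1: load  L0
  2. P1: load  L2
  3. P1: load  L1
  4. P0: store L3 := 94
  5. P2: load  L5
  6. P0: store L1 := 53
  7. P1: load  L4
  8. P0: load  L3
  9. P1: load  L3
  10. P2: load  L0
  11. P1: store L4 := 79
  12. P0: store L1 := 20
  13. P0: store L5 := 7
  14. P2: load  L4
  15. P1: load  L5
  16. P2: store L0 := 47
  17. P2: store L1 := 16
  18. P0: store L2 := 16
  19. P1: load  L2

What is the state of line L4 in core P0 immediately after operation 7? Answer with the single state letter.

state = I

1. P1: load  L0  bus=[BusRd]  L0: P0=I P1=E P2=I  mem[L0]=80
2. P1: load  L2  bus=[BusRd]  L2: P0=I P1=E P2=I  mem[L2]=90
3. P1: load  L1  bus=[BusRd]  L1: P0=I P1=E P2=I  mem[L1]=70
4. P0: store L3 := 94  bus=[BusRdX]  L3: P0=M P1=I P2=I  mem[L3]=0
5. P2: load  L5  bus=[BusRd]  L5: P0=I P1=I P2=E  mem[L5]=30
6. P0: store L1 := 53  bus=[BusRdX]  L1: P0=M P1=I P2=I  mem[L1]=70
7. P1: load  L4  bus=[BusRd]  L4: P0=I P1=E P2=I  mem[L4]=10
8. P0: load  L3  bus=[-]  L3: P0=M P1=I P2=I  mem[L3]=0
9. P1: load  L3  bus=[BusRd,Flush]  L3: P0=S P1=S P2=I  mem[L3]=94
10. P2: load  L0  bus=[BusRd]  L0: P0=I P1=S P2=S  mem[L0]=80
11. P1: store L4 := 79  bus=[-]  L4: P0=I P1=M P2=I  mem[L4]=10
12. P0: store L1 := 20  bus=[-]  L1: P0=M P1=I P2=I  mem[L1]=70
13. P0: store L5 := 7  bus=[BusRdX]  L5: P0=M P1=I P2=I  mem[L5]=30
14. P2: load  L4  bus=[BusRd,Flush]  L4: P0=I P1=S P2=S  mem[L4]=79
15. P1: load  L5  bus=[BusRd,Flush]  L5: P0=S P1=S P2=I  mem[L5]=7
16. P2: store L0 := 47  bus=[BusUpgr]  L0: P0=I P1=I P2=M  mem[L0]=80
17. P2: store L1 := 16  bus=[BusRdX,Flush]  L1: P0=I P1=I P2=M  mem[L1]=20
18. P0: store L2 := 16  bus=[BusRdX]  L2: P0=M P1=I P2=I  mem[L2]=90
19. P1: load  L2  bus=[BusRd,Flush]  L2: P0=S P1=S P2=I  mem[L2]=16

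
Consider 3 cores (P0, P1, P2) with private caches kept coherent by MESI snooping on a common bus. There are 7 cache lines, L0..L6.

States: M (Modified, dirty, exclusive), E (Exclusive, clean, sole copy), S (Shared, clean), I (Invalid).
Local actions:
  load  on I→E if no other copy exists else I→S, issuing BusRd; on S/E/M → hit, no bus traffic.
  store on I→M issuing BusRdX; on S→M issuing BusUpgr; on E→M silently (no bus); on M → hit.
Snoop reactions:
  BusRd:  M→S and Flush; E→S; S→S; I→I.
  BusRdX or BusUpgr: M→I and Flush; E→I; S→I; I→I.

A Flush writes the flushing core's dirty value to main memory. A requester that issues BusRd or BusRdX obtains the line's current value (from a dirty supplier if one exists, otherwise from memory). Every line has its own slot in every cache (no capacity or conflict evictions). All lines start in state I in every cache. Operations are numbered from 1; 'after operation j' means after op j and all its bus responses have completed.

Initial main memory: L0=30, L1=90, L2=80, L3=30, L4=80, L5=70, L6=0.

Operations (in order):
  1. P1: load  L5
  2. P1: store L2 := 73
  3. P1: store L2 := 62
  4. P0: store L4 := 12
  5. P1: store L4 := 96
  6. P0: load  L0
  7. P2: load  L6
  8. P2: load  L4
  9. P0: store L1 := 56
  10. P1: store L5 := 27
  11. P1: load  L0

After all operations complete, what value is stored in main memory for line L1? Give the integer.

  op1 P1: load  L5 → I/E/I on L5; bus BusRd; mem=70
  op2 P1: store L2 := 73 → I/M/I on L2; bus BusRdX; mem=80
  op3 P1: store L2 := 62 → I/M/I on L2; bus (none); mem=80
  op4 P0: store L4 := 12 → M/I/I on L4; bus BusRdX; mem=80
  op5 P1: store L4 := 96 → I/M/I on L4; bus BusRdX Flush; mem=12
  op6 P0: load  L0 → E/I/I on L0; bus BusRd; mem=30
  op7 P2: load  L6 → I/I/E on L6; bus BusRd; mem=0
  op8 P2: load  L4 → I/S/S on L4; bus BusRd Flush; mem=96
  op9 P0: store L1 := 56 → M/I/I on L1; bus BusRdX; mem=90
  op10 P1: store L5 := 27 → I/M/I on L5; bus (none); mem=70
  op11 P1: load  L0 → S/S/I on L0; bus BusRd; mem=30

memory[L1] = 90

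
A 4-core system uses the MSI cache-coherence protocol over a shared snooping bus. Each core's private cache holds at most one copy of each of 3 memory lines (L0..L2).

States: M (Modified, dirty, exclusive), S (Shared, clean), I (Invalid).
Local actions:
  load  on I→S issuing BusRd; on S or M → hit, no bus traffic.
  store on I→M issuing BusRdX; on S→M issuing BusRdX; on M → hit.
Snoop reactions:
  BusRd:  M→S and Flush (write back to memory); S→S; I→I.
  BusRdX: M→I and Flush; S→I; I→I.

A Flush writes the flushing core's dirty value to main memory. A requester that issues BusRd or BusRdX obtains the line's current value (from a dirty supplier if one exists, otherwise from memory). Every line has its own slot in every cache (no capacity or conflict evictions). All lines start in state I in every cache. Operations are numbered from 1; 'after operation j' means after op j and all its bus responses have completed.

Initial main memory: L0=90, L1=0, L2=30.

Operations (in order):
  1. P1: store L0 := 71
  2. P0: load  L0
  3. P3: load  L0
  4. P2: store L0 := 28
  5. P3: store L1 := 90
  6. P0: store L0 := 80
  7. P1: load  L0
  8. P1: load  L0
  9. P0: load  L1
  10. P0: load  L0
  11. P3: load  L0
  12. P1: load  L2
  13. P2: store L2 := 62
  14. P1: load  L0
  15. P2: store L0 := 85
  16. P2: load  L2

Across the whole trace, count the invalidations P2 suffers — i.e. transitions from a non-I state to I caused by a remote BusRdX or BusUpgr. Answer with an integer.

invalidations = 1

[1] P1: store L0 := 71 | P0:I, P1:M(71), P2:I, P3:I | bus: BusRdX
[2] P0: load  L0 | P0:S(71), P1:S(71), P2:I, P3:I | bus: BusRd,Flush
[3] P3: load  L0 | P0:S(71), P1:S(71), P2:I, P3:S(71) | bus: BusRd
[4] P2: store L0 := 28 | P0:I, P1:I, P2:M(28), P3:I | bus: BusRdX
[5] P3: store L1 := 90 | P0:I, P1:I, P2:I, P3:M(90) | bus: BusRdX
[6] P0: store L0 := 80 | P0:M(80), P1:I, P2:I, P3:I | bus: BusRdX,Flush
[7] P1: load  L0 | P0:S(80), P1:S(80), P2:I, P3:I | bus: BusRd,Flush
[8] P1: load  L0 | P0:S(80), P1:S(80), P2:I, P3:I | bus: none
[9] P0: load  L1 | P0:S(90), P1:I, P2:I, P3:S(90) | bus: BusRd,Flush
[10] P0: load  L0 | P0:S(80), P1:S(80), P2:I, P3:I | bus: none
[11] P3: load  L0 | P0:S(80), P1:S(80), P2:I, P3:S(80) | bus: BusRd
[12] P1: load  L2 | P0:I, P1:S(30), P2:I, P3:I | bus: BusRd
[13] P2: store L2 := 62 | P0:I, P1:I, P2:M(62), P3:I | bus: BusRdX
[14] P1: load  L0 | P0:S(80), P1:S(80), P2:I, P3:S(80) | bus: none
[15] P2: store L0 := 85 | P0:I, P1:I, P2:M(85), P3:I | bus: BusRdX
[16] P2: load  L2 | P0:I, P1:I, P2:M(62), P3:I | bus: none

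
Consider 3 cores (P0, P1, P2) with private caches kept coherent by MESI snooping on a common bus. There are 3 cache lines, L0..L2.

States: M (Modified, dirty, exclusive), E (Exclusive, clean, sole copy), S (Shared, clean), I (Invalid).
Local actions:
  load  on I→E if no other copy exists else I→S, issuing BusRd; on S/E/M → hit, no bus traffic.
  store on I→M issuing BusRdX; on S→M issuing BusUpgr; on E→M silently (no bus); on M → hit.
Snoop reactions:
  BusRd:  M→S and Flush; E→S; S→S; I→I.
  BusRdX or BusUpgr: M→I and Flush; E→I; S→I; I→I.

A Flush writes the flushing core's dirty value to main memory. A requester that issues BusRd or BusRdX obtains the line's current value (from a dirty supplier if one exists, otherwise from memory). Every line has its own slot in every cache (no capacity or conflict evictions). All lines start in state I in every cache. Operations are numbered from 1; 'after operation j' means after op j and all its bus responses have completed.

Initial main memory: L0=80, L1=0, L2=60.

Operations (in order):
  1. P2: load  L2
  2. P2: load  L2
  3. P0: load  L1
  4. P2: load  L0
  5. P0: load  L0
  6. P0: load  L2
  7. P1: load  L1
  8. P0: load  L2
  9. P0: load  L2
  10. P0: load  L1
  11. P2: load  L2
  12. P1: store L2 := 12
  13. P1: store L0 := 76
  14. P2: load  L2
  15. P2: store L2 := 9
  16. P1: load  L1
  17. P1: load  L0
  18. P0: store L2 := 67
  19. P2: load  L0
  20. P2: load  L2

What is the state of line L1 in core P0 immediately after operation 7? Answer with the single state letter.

state = S

  op1 P2: load  L2 → I/I/E on L2; bus BusRd; mem=60
  op2 P2: load  L2 → I/I/E on L2; bus (none); mem=60
  op3 P0: load  L1 → E/I/I on L1; bus BusRd; mem=0
  op4 P2: load  L0 → I/I/E on L0; bus BusRd; mem=80
  op5 P0: load  L0 → S/I/S on L0; bus BusRd; mem=80
  op6 P0: load  L2 → S/I/S on L2; bus BusRd; mem=60
  op7 P1: load  L1 → S/S/I on L1; bus BusRd; mem=0
  op8 P0: load  L2 → S/I/S on L2; bus (none); mem=60
  op9 P0: load  L2 → S/I/S on L2; bus (none); mem=60
  op10 P0: load  L1 → S/S/I on L1; bus (none); mem=0
  op11 P2: load  L2 → S/I/S on L2; bus (none); mem=60
  op12 P1: store L2 := 12 → I/M/I on L2; bus BusRdX; mem=60
  op13 P1: store L0 := 76 → I/M/I on L0; bus BusRdX; mem=80
  op14 P2: load  L2 → I/S/S on L2; bus BusRd Flush; mem=12
  op15 P2: store L2 := 9 → I/I/M on L2; bus BusUpgr; mem=12
  op16 P1: load  L1 → S/S/I on L1; bus (none); mem=0
  op17 P1: load  L0 → I/M/I on L0; bus (none); mem=80
  op18 P0: store L2 := 67 → M/I/I on L2; bus BusRdX Flush; mem=9
  op19 P2: load  L0 → I/S/S on L0; bus BusRd Flush; mem=76
  op20 P2: load  L2 → S/I/S on L2; bus BusRd Flush; mem=67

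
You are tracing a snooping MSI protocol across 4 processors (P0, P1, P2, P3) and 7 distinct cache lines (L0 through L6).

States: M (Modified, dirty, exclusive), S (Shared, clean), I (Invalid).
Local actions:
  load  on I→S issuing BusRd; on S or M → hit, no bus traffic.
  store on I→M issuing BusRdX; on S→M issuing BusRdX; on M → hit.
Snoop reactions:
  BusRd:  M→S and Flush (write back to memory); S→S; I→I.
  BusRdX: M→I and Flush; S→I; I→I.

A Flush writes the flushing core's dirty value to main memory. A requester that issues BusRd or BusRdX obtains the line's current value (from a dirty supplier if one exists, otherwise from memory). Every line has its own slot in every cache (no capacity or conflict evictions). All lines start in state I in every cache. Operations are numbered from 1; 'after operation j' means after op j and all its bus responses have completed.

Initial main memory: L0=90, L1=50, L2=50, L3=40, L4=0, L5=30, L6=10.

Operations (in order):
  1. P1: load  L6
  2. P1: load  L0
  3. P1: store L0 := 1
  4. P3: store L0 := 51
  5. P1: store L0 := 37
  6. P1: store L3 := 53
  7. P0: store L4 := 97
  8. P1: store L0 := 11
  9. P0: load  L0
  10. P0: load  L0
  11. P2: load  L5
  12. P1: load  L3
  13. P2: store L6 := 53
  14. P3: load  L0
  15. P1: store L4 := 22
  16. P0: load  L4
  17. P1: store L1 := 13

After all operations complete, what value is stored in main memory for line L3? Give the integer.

1. P1: load  L6  bus=[BusRd]  L6: P0=I P1=S P2=I P3=I  mem[L6]=10
2. P1: load  L0  bus=[BusRd]  L0: P0=I P1=S P2=I P3=I  mem[L0]=90
3. P1: store L0 := 1  bus=[BusRdX]  L0: P0=I P1=M P2=I P3=I  mem[L0]=90
4. P3: store L0 := 51  bus=[BusRdX,Flush]  L0: P0=I P1=I P2=I P3=M  mem[L0]=1
5. P1: store L0 := 37  bus=[BusRdX,Flush]  L0: P0=I P1=M P2=I P3=I  mem[L0]=51
6. P1: store L3 := 53  bus=[BusRdX]  L3: P0=I P1=M P2=I P3=I  mem[L3]=40
7. P0: store L4 := 97  bus=[BusRdX]  L4: P0=M P1=I P2=I P3=I  mem[L4]=0
8. P1: store L0 := 11  bus=[-]  L0: P0=I P1=M P2=I P3=I  mem[L0]=51
9. P0: load  L0  bus=[BusRd,Flush]  L0: P0=S P1=S P2=I P3=I  mem[L0]=11
10. P0: load  L0  bus=[-]  L0: P0=S P1=S P2=I P3=I  mem[L0]=11
11. P2: load  L5  bus=[BusRd]  L5: P0=I P1=I P2=S P3=I  mem[L5]=30
12. P1: load  L3  bus=[-]  L3: P0=I P1=M P2=I P3=I  mem[L3]=40
13. P2: store L6 := 53  bus=[BusRdX]  L6: P0=I P1=I P2=M P3=I  mem[L6]=10
14. P3: load  L0  bus=[BusRd]  L0: P0=S P1=S P2=I P3=S  mem[L0]=11
15. P1: store L4 := 22  bus=[BusRdX,Flush]  L4: P0=I P1=M P2=I P3=I  mem[L4]=97
16. P0: load  L4  bus=[BusRd,Flush]  L4: P0=S P1=S P2=I P3=I  mem[L4]=22
17. P1: store L1 := 13  bus=[BusRdX]  L1: P0=I P1=M P2=I P3=I  mem[L1]=50

memory[L3] = 40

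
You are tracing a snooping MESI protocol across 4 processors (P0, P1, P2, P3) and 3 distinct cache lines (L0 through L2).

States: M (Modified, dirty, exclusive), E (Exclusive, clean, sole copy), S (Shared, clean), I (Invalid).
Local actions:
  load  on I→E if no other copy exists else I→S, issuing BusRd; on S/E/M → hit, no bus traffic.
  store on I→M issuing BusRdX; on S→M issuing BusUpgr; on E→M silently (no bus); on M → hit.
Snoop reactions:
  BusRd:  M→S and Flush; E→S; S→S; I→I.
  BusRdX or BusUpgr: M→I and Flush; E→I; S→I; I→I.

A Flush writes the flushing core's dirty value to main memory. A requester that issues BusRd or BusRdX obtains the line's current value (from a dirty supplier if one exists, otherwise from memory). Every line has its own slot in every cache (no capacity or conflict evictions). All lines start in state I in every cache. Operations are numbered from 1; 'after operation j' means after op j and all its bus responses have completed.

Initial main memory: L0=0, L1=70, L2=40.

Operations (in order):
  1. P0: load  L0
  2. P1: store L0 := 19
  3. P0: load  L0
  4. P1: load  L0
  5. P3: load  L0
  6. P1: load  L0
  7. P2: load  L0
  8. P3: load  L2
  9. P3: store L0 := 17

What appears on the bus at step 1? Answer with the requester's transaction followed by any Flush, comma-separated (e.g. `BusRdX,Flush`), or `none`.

bus = BusRd

[1] P0: load  L0 | P0:E(0), P1:I, P2:I, P3:I | bus: BusRd
[2] P1: store L0 := 19 | P0:I, P1:M(19), P2:I, P3:I | bus: BusRdX
[3] P0: load  L0 | P0:S(19), P1:S(19), P2:I, P3:I | bus: BusRd,Flush
[4] P1: load  L0 | P0:S(19), P1:S(19), P2:I, P3:I | bus: none
[5] P3: load  L0 | P0:S(19), P1:S(19), P2:I, P3:S(19) | bus: BusRd
[6] P1: load  L0 | P0:S(19), P1:S(19), P2:I, P3:S(19) | bus: none
[7] P2: load  L0 | P0:S(19), P1:S(19), P2:S(19), P3:S(19) | bus: BusRd
[8] P3: load  L2 | P0:I, P1:I, P2:I, P3:E(40) | bus: BusRd
[9] P3: store L0 := 17 | P0:I, P1:I, P2:I, P3:M(17) | bus: BusUpgr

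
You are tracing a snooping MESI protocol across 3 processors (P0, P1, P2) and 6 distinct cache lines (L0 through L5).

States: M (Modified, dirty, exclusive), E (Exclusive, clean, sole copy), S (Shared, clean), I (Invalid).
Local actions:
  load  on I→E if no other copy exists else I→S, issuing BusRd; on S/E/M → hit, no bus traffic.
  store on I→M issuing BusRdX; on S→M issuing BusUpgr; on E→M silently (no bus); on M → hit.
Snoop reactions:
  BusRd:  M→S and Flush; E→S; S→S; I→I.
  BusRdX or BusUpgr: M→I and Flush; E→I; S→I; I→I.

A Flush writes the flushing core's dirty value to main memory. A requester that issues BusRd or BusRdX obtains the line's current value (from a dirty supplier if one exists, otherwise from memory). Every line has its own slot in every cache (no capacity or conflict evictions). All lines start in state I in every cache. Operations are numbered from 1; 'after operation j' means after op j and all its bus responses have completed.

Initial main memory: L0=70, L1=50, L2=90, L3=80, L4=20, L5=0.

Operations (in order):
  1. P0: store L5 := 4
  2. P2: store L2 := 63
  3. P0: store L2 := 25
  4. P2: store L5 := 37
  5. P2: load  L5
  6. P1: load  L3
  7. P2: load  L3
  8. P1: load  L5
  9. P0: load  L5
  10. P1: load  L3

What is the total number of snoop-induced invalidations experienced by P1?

invalidations = 0

step 1: P0: store L5 := 4  ⟶  MII  (L5)  txn=BusRdX  M[L5]=0
step 2: P2: store L2 := 63  ⟶  IIM  (L2)  txn=BusRdX  M[L2]=90
step 3: P0: store L2 := 25  ⟶  MII  (L2)  txn=BusRdX+Flush  M[L2]=63
step 4: P2: store L5 := 37  ⟶  IIM  (L5)  txn=BusRdX+Flush  M[L5]=4
step 5: P2: load  L5  ⟶  IIM  (L5)  txn=∅  M[L5]=4
step 6: P1: load  L3  ⟶  IEI  (L3)  txn=BusRd  M[L3]=80
step 7: P2: load  L3  ⟶  ISS  (L3)  txn=BusRd  M[L3]=80
step 8: P1: load  L5  ⟶  ISS  (L5)  txn=BusRd+Flush  M[L5]=37
step 9: P0: load  L5  ⟶  SSS  (L5)  txn=BusRd  M[L5]=37
step 10: P1: load  L3  ⟶  ISS  (L3)  txn=∅  M[L3]=80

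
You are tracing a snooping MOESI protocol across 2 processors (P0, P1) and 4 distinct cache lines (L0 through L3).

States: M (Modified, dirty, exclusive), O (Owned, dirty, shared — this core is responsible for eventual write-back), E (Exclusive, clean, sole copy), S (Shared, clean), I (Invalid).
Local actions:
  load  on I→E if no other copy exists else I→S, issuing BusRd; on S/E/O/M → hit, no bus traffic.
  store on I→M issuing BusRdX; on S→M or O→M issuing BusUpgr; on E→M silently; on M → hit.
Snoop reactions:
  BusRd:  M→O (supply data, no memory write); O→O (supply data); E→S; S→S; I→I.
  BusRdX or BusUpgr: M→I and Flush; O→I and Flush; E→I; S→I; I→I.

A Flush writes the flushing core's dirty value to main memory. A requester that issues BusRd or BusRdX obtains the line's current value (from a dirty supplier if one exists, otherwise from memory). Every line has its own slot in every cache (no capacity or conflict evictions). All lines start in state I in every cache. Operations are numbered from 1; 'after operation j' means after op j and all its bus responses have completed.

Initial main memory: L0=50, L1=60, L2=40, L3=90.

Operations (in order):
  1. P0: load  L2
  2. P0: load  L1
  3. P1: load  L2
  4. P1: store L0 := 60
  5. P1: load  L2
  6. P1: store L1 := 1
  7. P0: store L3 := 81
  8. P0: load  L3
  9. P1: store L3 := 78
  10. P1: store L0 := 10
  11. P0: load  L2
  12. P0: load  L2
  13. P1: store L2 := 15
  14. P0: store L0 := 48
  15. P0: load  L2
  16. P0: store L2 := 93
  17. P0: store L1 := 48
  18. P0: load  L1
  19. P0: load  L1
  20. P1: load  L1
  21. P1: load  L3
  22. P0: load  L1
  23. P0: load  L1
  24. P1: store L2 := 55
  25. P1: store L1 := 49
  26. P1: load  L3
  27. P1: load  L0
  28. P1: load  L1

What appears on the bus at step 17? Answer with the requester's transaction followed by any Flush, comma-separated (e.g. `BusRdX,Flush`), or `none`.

[1] P0: load  L2 | P0:E(40), P1:I | bus: BusRd
[2] P0: load  L1 | P0:E(60), P1:I | bus: BusRd
[3] P1: load  L2 | P0:S(40), P1:S(40) | bus: BusRd
[4] P1: store L0 := 60 | P0:I, P1:M(60) | bus: BusRdX
[5] P1: load  L2 | P0:S(40), P1:S(40) | bus: none
[6] P1: store L1 := 1 | P0:I, P1:M(1) | bus: BusRdX
[7] P0: store L3 := 81 | P0:M(81), P1:I | bus: BusRdX
[8] P0: load  L3 | P0:M(81), P1:I | bus: none
[9] P1: store L3 := 78 | P0:I, P1:M(78) | bus: BusRdX,Flush
[10] P1: store L0 := 10 | P0:I, P1:M(10) | bus: none
[11] P0: load  L2 | P0:S(40), P1:S(40) | bus: none
[12] P0: load  L2 | P0:S(40), P1:S(40) | bus: none
[13] P1: store L2 := 15 | P0:I, P1:M(15) | bus: BusUpgr
[14] P0: store L0 := 48 | P0:M(48), P1:I | bus: BusRdX,Flush
[15] P0: load  L2 | P0:S(15), P1:O(15) | bus: BusRd
[16] P0: store L2 := 93 | P0:M(93), P1:I | bus: BusUpgr,Flush
[17] P0: store L1 := 48 | P0:M(48), P1:I | bus: BusRdX,Flush
[18] P0: load  L1 | P0:M(48), P1:I | bus: none
[19] P0: load  L1 | P0:M(48), P1:I | bus: none
[20] P1: load  L1 | P0:O(48), P1:S(48) | bus: BusRd
[21] P1: load  L3 | P0:I, P1:M(78) | bus: none
[22] P0: load  L1 | P0:O(48), P1:S(48) | bus: none
[23] P0: load  L1 | P0:O(48), P1:S(48) | bus: none
[24] P1: store L2 := 55 | P0:I, P1:M(55) | bus: BusRdX,Flush
[25] P1: store L1 := 49 | P0:I, P1:M(49) | bus: BusUpgr,Flush
[26] P1: load  L3 | P0:I, P1:M(78) | bus: none
[27] P1: load  L0 | P0:O(48), P1:S(48) | bus: BusRd
[28] P1: load  L1 | P0:I, P1:M(49) | bus: none

bus = BusRdX,Flush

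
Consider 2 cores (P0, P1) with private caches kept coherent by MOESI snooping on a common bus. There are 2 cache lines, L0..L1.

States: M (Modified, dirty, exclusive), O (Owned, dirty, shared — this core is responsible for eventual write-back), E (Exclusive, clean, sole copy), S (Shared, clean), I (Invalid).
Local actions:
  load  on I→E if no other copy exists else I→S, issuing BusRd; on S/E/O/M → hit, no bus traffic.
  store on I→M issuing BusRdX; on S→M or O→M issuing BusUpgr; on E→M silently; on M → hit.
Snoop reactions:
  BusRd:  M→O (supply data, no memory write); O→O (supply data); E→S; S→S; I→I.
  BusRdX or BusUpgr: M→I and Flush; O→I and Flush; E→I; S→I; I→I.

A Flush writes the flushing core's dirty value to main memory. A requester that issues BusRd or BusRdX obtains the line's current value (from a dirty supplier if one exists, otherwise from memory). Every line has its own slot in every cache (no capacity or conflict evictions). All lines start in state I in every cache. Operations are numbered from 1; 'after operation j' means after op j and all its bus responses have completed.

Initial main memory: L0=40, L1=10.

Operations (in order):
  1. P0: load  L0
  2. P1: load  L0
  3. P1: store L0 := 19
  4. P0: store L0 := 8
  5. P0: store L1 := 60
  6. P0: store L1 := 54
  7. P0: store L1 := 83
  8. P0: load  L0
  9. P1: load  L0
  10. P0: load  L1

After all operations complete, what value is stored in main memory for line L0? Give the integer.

memory[L0] = 19

step 1: P0: load  L0  ⟶  EI  (L0)  txn=BusRd  M[L0]=40
step 2: P1: load  L0  ⟶  SS  (L0)  txn=BusRd  M[L0]=40
step 3: P1: store L0 := 19  ⟶  IM  (L0)  txn=BusUpgr  M[L0]=40
step 4: P0: store L0 := 8  ⟶  MI  (L0)  txn=BusRdX+Flush  M[L0]=19
step 5: P0: store L1 := 60  ⟶  MI  (L1)  txn=BusRdX  M[L1]=10
step 6: P0: store L1 := 54  ⟶  MI  (L1)  txn=∅  M[L1]=10
step 7: P0: store L1 := 83  ⟶  MI  (L1)  txn=∅  M[L1]=10
step 8: P0: load  L0  ⟶  MI  (L0)  txn=∅  M[L0]=19
step 9: P1: load  L0  ⟶  OS  (L0)  txn=BusRd  M[L0]=19
step 10: P0: load  L1  ⟶  MI  (L1)  txn=∅  M[L1]=10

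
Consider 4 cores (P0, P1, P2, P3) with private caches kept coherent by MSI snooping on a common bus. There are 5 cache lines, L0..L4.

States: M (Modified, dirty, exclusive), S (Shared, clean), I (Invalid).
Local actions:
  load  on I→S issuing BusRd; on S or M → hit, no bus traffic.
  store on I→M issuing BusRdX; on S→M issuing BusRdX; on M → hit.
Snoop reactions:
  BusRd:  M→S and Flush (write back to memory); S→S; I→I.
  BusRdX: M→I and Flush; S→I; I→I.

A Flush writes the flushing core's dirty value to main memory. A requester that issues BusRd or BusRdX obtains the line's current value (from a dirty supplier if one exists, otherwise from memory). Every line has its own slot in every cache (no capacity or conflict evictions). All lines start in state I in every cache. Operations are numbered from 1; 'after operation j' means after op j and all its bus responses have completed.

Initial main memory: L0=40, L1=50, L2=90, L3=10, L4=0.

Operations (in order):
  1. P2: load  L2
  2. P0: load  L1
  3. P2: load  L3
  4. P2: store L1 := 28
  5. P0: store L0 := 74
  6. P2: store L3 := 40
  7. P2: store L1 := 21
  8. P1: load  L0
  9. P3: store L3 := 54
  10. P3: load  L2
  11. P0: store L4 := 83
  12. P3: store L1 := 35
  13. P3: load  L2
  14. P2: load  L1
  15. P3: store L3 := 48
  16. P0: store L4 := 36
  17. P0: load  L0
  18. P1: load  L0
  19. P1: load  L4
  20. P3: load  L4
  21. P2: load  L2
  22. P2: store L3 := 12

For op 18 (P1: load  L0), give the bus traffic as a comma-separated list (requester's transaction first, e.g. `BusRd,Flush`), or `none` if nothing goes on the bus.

  op1 P2: load  L2 → I/I/S/I on L2; bus BusRd; mem=90
  op2 P0: load  L1 → S/I/I/I on L1; bus BusRd; mem=50
  op3 P2: load  L3 → I/I/S/I on L3; bus BusRd; mem=10
  op4 P2: store L1 := 28 → I/I/M/I on L1; bus BusRdX; mem=50
  op5 P0: store L0 := 74 → M/I/I/I on L0; bus BusRdX; mem=40
  op6 P2: store L3 := 40 → I/I/M/I on L3; bus BusRdX; mem=10
  op7 P2: store L1 := 21 → I/I/M/I on L1; bus (none); mem=50
  op8 P1: load  L0 → S/S/I/I on L0; bus BusRd Flush; mem=74
  op9 P3: store L3 := 54 → I/I/I/M on L3; bus BusRdX Flush; mem=40
  op10 P3: load  L2 → I/I/S/S on L2; bus BusRd; mem=90
  op11 P0: store L4 := 83 → M/I/I/I on L4; bus BusRdX; mem=0
  op12 P3: store L1 := 35 → I/I/I/M on L1; bus BusRdX Flush; mem=21
  op13 P3: load  L2 → I/I/S/S on L2; bus (none); mem=90
  op14 P2: load  L1 → I/I/S/S on L1; bus BusRd Flush; mem=35
  op15 P3: store L3 := 48 → I/I/I/M on L3; bus (none); mem=40
  op16 P0: store L4 := 36 → M/I/I/I on L4; bus (none); mem=0
  op17 P0: load  L0 → S/S/I/I on L0; bus (none); mem=74
  op18 P1: load  L0 → S/S/I/I on L0; bus (none); mem=74
  op19 P1: load  L4 → S/S/I/I on L4; bus BusRd Flush; mem=36
  op20 P3: load  L4 → S/S/I/S on L4; bus BusRd; mem=36
  op21 P2: load  L2 → I/I/S/S on L2; bus (none); mem=90
  op22 P2: store L3 := 12 → I/I/M/I on L3; bus BusRdX Flush; mem=48

bus = none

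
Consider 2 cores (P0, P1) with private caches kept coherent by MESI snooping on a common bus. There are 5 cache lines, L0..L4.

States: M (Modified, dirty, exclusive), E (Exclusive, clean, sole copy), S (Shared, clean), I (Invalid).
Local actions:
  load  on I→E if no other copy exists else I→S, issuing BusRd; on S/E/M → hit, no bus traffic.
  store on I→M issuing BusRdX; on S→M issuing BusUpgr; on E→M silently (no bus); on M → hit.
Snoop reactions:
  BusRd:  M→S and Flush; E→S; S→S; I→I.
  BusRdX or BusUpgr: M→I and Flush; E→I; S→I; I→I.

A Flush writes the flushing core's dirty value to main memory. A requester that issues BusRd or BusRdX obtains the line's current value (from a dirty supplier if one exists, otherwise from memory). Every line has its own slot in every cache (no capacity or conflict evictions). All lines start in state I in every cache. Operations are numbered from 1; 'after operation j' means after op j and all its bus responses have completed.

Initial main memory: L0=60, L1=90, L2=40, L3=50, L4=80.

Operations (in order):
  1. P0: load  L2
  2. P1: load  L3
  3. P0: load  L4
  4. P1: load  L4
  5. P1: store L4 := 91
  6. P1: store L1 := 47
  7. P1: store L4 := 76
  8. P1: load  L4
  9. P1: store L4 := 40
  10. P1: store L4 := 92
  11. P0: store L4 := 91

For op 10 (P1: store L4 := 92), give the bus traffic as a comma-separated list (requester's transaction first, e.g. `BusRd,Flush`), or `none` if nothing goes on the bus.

  op1 P0: load  L2 → E/I on L2; bus BusRd; mem=40
  op2 P1: load  L3 → I/E on L3; bus BusRd; mem=50
  op3 P0: load  L4 → E/I on L4; bus BusRd; mem=80
  op4 P1: load  L4 → S/S on L4; bus BusRd; mem=80
  op5 P1: store L4 := 91 → I/M on L4; bus BusUpgr; mem=80
  op6 P1: store L1 := 47 → I/M on L1; bus BusRdX; mem=90
  op7 P1: store L4 := 76 → I/M on L4; bus (none); mem=80
  op8 P1: load  L4 → I/M on L4; bus (none); mem=80
  op9 P1: store L4 := 40 → I/M on L4; bus (none); mem=80
  op10 P1: store L4 := 92 → I/M on L4; bus (none); mem=80
  op11 P0: store L4 := 91 → M/I on L4; bus BusRdX Flush; mem=92

bus = none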